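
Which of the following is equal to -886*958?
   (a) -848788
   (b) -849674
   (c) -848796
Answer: a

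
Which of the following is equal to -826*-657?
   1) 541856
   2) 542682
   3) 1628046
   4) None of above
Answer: 2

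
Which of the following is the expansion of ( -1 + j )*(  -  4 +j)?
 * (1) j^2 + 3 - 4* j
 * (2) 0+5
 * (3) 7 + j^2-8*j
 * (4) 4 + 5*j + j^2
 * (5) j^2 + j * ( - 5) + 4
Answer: 5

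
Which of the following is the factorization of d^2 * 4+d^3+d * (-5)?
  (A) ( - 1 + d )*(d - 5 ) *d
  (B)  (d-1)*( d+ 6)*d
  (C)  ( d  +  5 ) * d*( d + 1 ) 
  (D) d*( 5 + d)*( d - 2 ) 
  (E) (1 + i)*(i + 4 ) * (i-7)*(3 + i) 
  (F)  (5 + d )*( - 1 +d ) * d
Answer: F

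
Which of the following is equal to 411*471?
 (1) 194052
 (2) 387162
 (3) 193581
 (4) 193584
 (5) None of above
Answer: 3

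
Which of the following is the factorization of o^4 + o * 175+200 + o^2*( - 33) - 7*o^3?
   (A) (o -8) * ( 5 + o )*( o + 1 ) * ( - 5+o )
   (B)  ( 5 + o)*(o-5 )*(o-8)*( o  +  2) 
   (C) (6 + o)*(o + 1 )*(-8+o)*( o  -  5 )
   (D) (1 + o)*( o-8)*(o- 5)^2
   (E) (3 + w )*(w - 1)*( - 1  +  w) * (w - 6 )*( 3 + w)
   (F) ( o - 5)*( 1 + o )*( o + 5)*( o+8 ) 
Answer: A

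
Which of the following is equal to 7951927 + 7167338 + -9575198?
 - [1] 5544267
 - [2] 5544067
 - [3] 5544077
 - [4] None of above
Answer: 2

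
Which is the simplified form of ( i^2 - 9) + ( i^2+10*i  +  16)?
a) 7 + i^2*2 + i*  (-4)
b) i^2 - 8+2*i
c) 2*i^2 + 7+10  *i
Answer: c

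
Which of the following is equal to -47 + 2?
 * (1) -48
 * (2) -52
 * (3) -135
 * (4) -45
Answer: 4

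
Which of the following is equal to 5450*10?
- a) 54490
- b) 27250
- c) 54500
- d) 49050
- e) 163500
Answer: c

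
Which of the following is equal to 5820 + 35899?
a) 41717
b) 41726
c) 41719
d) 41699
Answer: c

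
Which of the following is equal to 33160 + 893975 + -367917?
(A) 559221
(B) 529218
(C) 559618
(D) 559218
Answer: D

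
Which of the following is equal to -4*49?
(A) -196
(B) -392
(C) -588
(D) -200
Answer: A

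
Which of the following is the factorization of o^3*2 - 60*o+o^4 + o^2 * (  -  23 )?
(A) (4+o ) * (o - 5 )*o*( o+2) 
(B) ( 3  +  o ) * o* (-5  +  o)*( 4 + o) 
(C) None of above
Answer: B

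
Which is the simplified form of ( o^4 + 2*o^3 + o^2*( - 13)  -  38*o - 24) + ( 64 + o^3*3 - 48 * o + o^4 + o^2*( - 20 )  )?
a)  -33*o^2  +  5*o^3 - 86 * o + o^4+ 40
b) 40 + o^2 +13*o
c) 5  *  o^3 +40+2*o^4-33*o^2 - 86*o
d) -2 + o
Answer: c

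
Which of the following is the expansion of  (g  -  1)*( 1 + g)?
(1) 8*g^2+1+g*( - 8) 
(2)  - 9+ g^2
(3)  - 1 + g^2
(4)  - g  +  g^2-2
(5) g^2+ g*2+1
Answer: 3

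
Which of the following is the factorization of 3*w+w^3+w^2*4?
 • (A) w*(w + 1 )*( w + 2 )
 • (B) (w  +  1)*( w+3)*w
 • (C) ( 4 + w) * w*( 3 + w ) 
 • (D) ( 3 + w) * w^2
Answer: B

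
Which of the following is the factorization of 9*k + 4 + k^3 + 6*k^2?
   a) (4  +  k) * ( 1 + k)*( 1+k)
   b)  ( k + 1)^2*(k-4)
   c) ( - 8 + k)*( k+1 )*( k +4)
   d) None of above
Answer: a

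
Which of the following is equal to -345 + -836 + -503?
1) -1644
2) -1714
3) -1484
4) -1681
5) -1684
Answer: 5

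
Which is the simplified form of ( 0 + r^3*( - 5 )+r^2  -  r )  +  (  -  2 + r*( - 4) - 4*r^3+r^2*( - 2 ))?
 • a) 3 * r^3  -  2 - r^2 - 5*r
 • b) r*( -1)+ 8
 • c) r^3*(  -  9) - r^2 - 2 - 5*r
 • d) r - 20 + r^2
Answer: c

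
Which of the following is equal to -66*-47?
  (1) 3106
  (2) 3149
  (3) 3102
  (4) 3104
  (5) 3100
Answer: 3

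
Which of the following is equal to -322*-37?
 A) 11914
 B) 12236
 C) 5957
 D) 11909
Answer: A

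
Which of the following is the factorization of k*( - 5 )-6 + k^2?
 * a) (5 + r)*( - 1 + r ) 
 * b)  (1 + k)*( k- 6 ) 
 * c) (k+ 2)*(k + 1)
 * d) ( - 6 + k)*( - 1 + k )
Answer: b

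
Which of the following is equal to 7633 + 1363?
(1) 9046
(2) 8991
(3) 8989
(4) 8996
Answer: 4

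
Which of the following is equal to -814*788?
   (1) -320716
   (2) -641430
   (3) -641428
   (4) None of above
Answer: 4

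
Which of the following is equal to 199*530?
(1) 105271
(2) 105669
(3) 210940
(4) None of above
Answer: 4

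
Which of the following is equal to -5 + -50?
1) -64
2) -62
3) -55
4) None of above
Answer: 3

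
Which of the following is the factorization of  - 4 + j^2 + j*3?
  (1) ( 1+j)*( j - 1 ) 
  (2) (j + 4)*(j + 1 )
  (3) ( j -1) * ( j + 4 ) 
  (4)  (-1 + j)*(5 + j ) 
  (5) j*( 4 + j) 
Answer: 3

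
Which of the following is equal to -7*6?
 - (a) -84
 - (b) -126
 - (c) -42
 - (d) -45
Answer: c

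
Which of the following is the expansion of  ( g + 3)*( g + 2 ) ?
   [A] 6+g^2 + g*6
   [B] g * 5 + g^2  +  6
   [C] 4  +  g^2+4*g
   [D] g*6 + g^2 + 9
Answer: B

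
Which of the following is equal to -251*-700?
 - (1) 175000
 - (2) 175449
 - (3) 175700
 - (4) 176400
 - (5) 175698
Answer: 3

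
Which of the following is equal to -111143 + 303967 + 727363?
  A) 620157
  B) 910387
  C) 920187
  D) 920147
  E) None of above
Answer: C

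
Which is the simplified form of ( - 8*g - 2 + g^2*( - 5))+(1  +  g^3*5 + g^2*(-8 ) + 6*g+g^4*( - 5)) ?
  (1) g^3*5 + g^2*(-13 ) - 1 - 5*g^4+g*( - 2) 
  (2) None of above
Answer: 1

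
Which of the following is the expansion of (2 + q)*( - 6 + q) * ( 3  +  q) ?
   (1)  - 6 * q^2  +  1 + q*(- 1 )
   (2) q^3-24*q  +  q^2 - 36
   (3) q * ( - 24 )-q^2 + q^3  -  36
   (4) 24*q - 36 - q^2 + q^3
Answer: 3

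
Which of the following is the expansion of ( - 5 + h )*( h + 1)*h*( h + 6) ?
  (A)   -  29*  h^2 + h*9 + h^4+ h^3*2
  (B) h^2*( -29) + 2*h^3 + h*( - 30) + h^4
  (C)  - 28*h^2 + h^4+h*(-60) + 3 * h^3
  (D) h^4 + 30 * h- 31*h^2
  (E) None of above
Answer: B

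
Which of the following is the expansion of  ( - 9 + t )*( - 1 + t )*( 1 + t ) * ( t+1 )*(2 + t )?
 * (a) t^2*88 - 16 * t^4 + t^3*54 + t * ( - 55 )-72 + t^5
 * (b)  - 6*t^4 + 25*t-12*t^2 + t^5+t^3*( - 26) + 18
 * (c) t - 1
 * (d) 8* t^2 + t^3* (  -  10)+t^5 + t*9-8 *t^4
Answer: b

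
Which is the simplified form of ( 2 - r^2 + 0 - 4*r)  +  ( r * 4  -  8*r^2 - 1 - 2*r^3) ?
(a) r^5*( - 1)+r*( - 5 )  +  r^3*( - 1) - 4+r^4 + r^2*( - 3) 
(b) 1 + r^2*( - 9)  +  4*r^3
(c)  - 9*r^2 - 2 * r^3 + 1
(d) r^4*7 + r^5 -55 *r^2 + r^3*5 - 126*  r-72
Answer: c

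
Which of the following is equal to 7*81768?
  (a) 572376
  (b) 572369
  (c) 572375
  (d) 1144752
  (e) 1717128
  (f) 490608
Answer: a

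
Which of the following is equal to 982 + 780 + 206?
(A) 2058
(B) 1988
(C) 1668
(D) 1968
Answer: D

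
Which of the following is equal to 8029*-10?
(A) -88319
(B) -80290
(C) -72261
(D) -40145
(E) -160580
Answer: B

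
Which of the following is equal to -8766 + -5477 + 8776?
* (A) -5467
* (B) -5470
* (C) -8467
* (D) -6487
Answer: A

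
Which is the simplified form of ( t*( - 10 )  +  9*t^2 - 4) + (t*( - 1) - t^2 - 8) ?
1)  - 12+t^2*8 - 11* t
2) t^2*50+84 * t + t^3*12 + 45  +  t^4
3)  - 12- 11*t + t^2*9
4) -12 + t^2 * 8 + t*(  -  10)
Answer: 1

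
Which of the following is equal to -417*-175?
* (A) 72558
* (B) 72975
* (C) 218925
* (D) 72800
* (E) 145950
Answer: B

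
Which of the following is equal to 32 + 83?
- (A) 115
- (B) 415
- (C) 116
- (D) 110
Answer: A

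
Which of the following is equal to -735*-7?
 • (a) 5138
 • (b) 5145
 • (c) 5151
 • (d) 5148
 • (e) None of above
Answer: b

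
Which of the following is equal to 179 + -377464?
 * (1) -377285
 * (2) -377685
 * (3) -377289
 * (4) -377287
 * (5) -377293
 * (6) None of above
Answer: 1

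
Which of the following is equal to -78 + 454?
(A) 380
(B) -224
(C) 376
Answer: C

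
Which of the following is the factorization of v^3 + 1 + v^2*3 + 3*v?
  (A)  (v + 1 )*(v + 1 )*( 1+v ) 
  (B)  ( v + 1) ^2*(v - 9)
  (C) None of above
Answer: A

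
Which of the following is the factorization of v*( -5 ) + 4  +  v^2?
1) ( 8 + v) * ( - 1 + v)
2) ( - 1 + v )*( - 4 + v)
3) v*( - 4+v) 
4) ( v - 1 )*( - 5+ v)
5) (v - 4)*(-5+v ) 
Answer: 2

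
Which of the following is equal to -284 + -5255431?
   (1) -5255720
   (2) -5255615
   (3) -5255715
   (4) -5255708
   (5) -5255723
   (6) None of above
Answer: 3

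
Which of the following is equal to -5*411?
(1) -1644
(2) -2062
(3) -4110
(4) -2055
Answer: 4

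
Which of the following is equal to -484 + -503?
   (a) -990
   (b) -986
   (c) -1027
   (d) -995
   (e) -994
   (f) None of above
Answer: f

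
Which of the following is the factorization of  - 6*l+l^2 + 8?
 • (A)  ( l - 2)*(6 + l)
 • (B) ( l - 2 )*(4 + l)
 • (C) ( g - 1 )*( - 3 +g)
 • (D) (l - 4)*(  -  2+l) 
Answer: D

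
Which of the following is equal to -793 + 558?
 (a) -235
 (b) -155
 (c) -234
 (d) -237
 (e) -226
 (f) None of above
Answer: a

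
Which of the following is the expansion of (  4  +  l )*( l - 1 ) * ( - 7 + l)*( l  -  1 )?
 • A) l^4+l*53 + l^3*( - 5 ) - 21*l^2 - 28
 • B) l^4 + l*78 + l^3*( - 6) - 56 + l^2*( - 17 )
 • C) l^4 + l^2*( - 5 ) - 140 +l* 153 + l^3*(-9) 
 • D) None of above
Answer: A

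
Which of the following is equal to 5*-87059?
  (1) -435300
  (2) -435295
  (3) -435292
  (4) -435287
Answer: 2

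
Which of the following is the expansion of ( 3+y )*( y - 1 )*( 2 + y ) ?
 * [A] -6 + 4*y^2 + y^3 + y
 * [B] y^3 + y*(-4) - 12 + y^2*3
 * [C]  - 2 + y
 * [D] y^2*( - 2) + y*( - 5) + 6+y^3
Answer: A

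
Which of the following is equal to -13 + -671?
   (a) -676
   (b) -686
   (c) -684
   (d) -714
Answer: c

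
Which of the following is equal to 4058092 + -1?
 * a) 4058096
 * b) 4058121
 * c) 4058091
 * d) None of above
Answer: c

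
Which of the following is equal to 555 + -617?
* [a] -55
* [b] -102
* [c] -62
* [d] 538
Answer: c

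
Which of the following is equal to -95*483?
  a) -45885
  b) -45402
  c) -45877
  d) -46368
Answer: a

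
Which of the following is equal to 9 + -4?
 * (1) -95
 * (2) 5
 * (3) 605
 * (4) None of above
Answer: 2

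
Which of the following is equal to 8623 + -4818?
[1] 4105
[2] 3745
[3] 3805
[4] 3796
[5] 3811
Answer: 3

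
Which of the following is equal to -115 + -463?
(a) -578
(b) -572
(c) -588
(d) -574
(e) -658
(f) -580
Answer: a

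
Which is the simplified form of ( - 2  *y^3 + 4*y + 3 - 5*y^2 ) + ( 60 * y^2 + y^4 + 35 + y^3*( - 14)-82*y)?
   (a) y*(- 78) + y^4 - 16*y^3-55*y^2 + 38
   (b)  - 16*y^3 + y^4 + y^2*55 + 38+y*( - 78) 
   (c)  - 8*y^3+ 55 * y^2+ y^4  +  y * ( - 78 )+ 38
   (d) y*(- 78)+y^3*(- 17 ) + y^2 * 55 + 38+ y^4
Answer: b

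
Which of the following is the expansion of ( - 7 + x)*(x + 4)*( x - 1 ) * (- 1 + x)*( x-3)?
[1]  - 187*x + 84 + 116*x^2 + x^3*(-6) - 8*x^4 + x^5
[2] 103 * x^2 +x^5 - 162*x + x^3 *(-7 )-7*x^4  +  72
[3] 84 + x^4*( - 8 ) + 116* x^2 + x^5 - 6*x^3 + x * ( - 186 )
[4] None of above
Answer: 1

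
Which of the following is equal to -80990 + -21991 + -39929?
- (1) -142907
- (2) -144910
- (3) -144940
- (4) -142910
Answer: 4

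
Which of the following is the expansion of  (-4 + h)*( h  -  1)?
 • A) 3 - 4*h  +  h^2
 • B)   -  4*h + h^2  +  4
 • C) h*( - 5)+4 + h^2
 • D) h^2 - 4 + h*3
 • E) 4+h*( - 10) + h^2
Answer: C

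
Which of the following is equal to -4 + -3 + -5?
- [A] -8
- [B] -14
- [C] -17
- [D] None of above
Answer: D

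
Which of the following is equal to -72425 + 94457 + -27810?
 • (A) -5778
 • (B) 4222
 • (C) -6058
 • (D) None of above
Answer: A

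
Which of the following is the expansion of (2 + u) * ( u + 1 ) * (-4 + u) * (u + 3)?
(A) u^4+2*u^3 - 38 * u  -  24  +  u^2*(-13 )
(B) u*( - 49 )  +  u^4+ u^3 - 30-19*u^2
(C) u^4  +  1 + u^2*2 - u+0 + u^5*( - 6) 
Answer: A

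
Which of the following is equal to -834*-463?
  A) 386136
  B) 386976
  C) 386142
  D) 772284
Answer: C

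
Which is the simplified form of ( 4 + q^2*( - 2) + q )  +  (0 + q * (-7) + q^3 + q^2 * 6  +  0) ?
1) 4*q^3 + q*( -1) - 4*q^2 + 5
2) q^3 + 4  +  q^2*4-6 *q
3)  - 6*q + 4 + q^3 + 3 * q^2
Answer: 2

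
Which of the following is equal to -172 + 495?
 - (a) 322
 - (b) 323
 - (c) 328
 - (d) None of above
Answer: b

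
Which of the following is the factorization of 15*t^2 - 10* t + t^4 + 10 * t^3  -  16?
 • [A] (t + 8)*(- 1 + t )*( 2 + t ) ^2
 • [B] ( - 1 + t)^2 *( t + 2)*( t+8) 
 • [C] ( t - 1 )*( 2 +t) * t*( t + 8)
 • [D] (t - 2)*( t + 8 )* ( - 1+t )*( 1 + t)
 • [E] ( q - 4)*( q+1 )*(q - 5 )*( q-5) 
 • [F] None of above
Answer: F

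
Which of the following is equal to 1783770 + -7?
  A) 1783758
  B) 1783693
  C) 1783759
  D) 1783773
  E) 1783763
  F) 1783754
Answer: E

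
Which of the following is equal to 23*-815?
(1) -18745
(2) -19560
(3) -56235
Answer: 1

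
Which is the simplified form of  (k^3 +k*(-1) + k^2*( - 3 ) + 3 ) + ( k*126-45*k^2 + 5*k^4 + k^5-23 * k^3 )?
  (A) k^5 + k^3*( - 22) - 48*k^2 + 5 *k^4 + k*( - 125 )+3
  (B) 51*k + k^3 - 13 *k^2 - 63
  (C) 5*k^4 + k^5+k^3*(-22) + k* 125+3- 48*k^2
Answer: C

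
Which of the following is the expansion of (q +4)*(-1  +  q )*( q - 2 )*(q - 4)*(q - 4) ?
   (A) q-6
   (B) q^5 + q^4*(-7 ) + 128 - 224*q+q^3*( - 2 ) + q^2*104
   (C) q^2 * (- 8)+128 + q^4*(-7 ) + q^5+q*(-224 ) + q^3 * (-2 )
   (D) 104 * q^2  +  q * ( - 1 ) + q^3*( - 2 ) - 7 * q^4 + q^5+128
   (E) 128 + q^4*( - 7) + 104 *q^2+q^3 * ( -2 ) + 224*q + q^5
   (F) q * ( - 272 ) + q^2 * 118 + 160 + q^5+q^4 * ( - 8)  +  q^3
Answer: B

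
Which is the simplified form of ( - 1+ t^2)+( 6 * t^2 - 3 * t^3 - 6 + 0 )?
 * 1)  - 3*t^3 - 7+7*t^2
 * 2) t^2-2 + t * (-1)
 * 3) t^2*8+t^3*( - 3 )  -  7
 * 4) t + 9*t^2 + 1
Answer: 1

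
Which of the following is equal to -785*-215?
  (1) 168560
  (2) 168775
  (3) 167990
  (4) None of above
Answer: 2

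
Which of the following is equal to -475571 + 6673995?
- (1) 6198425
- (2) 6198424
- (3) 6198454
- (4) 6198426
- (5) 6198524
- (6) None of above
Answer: 2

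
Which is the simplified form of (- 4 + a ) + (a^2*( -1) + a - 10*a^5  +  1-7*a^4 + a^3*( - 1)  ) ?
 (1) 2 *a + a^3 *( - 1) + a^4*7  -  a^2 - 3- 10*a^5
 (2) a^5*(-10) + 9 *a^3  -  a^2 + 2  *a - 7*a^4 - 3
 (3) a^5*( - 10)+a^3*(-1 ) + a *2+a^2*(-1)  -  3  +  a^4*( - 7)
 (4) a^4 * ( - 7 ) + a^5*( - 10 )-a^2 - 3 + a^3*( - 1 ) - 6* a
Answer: 3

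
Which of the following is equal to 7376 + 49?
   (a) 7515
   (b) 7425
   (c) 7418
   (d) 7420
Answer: b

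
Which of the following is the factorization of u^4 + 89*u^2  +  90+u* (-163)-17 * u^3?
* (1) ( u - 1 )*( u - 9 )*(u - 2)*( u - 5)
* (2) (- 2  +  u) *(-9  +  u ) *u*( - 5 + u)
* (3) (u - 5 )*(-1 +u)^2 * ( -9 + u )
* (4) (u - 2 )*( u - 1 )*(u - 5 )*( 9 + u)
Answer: 1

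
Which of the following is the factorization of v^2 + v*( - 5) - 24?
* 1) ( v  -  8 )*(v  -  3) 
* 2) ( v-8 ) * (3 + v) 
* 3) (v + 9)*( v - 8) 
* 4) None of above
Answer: 2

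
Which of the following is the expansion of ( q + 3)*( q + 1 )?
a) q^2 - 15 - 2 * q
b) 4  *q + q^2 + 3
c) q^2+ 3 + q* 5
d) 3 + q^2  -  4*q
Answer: b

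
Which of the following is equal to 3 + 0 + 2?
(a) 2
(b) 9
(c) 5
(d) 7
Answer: c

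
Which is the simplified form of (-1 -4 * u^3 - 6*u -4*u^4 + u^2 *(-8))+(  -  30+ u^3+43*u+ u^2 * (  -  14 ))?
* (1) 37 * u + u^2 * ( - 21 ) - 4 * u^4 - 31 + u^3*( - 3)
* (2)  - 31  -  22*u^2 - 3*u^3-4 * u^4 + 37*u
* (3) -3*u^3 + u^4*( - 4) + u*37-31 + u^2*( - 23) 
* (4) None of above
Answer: 2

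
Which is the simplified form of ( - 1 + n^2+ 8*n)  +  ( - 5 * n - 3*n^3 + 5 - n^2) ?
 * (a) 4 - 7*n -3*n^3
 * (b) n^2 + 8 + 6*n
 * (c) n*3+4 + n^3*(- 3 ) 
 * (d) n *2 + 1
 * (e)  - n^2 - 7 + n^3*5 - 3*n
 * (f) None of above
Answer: c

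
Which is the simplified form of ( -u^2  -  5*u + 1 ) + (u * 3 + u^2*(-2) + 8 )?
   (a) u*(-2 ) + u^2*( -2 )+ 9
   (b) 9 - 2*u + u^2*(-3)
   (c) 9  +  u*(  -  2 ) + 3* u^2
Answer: b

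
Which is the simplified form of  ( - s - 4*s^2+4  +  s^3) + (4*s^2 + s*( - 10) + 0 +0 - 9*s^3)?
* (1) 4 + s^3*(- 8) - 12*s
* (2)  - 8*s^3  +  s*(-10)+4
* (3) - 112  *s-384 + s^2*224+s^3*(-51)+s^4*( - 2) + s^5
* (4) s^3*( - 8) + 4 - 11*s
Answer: 4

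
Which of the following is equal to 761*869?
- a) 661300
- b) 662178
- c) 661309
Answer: c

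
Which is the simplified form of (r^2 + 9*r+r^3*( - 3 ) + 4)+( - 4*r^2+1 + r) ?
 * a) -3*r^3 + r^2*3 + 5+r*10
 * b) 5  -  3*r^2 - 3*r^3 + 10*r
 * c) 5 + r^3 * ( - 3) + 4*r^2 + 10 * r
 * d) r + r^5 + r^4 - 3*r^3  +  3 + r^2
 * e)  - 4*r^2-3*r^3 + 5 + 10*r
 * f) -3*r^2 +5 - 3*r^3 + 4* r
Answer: b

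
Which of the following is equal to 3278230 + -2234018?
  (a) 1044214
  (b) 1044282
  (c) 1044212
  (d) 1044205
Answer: c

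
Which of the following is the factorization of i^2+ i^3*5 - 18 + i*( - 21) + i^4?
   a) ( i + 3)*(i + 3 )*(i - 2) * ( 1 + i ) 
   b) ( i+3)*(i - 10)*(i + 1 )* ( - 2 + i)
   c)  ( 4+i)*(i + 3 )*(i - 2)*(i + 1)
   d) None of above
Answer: a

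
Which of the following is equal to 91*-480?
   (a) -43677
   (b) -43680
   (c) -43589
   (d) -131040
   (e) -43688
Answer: b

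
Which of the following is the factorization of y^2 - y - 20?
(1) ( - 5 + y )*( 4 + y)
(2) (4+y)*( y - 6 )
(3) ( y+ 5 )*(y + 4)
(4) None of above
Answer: 1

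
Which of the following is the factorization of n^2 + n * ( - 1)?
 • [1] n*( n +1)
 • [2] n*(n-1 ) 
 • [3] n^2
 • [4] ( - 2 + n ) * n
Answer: 2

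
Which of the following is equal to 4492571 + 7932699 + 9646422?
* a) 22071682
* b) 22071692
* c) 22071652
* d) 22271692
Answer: b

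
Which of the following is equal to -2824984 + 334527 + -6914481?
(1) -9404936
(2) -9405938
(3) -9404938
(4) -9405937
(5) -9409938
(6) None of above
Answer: 3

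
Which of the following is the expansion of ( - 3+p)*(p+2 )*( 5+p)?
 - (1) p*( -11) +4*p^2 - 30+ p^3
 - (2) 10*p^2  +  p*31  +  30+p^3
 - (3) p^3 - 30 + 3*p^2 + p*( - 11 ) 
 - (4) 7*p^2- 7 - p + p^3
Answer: 1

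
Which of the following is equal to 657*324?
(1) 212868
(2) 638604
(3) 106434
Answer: 1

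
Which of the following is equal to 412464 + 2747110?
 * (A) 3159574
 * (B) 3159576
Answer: A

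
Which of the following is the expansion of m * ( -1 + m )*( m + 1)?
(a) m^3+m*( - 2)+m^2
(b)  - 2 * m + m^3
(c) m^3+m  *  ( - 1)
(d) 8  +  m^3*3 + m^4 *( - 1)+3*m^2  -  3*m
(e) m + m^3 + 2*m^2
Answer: c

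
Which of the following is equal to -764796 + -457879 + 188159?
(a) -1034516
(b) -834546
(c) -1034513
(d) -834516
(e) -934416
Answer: a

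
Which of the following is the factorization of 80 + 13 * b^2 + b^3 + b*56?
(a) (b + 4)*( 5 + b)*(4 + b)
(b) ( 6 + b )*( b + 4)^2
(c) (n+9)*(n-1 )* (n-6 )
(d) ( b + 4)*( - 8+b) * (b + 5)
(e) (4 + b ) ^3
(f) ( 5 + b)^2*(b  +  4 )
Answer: a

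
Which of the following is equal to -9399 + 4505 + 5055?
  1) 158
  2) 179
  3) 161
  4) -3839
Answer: 3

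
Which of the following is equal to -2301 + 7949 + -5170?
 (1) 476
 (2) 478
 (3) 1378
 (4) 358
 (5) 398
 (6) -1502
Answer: 2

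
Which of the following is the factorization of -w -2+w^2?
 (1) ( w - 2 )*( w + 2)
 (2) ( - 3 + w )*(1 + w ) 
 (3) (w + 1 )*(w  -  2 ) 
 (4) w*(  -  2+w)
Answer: 3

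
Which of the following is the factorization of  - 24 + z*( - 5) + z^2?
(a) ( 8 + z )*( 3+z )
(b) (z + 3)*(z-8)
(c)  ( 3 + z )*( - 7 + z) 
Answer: b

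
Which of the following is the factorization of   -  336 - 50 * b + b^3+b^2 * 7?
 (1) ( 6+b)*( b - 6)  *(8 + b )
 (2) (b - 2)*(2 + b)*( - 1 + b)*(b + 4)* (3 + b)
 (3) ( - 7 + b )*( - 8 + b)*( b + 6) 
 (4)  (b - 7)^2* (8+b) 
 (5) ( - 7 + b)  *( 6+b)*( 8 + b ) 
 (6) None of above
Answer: 5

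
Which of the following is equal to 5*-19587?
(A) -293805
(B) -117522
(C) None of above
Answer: C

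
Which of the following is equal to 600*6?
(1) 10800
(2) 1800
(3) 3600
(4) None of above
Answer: 3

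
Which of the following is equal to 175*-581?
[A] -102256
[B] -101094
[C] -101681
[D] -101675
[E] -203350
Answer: D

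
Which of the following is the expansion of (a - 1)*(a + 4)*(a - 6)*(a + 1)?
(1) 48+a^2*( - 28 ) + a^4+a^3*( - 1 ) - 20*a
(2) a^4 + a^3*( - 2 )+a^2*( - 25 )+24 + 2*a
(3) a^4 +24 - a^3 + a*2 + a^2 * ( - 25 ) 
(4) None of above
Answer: 2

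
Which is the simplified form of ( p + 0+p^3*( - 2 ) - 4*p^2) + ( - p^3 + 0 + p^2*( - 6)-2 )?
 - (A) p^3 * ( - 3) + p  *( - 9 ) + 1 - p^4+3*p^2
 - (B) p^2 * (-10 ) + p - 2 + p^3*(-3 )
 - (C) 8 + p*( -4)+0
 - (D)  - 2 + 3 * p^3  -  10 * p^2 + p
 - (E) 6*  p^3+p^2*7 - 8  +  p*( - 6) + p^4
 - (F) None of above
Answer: B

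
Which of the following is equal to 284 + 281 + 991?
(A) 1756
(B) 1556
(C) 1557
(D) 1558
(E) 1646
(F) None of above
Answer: B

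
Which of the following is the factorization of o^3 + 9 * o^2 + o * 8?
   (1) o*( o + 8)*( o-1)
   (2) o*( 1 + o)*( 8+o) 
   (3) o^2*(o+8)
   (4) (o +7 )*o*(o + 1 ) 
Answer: 2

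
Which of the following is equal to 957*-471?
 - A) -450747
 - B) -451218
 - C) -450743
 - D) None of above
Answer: A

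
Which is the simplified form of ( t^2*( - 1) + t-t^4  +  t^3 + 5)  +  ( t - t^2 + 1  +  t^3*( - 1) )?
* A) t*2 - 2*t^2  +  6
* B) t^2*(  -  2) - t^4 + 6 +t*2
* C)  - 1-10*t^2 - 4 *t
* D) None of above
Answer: B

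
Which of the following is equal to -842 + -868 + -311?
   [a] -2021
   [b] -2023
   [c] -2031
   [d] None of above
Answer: a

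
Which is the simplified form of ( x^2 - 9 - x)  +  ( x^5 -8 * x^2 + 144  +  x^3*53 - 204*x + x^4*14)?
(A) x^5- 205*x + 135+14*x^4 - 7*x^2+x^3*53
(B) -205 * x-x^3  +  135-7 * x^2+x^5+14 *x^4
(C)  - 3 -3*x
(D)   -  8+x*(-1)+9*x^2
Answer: A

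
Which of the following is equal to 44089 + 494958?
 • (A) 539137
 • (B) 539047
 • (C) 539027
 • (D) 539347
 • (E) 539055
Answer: B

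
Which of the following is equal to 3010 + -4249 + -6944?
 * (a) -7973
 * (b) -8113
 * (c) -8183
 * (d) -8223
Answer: c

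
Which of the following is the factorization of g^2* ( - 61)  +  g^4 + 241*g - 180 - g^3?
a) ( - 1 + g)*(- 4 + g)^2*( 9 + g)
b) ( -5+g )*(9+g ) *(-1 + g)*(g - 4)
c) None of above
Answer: b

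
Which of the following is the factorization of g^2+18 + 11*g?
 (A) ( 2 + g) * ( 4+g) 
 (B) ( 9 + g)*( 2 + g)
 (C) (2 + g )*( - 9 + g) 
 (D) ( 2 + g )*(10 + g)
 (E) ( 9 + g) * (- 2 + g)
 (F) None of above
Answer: B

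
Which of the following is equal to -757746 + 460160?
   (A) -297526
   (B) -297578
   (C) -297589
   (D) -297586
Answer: D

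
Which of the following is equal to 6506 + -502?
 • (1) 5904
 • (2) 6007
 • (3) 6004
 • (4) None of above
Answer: 3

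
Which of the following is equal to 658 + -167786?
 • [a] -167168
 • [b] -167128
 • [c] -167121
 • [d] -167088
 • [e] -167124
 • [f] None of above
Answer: b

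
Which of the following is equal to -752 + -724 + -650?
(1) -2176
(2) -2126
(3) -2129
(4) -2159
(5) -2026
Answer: 2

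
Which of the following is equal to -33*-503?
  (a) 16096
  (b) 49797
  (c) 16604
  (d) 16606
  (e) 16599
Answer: e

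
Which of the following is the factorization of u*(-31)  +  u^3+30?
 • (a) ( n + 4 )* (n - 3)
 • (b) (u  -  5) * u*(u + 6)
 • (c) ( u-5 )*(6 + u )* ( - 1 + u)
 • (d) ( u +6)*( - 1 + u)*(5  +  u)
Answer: c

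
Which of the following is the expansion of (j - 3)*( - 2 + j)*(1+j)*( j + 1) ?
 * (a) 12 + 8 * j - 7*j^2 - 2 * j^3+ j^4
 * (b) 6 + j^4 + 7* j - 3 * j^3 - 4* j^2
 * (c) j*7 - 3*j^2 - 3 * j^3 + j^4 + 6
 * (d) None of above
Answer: c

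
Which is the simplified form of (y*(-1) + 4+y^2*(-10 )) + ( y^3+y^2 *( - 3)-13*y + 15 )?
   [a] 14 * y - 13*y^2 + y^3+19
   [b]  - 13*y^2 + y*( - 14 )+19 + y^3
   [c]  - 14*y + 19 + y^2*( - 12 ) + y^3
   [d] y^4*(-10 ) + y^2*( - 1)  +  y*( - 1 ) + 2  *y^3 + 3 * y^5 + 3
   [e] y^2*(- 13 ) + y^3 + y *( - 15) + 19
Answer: b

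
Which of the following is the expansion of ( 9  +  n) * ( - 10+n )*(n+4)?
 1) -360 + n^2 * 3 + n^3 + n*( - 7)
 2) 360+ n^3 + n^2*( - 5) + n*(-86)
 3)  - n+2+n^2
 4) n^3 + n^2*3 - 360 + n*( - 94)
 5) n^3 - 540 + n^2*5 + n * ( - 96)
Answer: 4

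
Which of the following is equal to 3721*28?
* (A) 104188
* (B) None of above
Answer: A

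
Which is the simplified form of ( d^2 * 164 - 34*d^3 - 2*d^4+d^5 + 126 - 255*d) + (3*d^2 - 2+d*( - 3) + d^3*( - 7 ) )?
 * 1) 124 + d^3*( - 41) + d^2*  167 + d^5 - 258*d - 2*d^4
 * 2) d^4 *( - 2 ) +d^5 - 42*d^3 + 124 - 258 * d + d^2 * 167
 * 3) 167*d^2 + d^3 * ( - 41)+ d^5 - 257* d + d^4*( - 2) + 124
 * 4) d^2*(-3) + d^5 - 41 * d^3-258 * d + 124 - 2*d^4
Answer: 1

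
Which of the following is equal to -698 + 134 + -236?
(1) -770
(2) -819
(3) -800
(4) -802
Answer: 3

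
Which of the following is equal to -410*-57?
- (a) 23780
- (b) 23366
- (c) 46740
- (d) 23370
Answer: d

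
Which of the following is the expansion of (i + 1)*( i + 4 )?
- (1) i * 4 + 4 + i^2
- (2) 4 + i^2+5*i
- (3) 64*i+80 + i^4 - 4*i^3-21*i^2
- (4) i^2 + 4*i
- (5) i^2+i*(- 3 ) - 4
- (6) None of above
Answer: 2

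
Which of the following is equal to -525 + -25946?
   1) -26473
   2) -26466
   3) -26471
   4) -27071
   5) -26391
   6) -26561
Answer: 3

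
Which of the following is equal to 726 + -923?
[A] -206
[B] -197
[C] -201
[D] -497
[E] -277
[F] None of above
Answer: B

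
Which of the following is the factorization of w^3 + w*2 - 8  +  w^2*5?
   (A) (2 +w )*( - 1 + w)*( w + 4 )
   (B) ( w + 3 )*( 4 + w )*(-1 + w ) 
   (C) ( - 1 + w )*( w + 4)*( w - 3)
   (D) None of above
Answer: A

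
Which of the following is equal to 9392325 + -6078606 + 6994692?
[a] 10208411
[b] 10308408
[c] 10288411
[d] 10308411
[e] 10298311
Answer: d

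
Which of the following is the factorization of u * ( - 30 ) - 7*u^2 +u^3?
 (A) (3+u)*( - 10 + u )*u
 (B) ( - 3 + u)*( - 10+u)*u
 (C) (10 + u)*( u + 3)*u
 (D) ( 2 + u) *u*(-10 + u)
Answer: A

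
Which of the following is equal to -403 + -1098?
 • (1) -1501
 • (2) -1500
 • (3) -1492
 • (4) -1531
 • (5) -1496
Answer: 1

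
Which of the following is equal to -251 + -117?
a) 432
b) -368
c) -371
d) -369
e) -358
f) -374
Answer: b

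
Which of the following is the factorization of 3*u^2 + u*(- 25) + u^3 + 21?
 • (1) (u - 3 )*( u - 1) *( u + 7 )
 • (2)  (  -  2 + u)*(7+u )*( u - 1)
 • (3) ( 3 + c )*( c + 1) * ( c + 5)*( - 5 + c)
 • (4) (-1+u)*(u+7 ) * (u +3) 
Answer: 1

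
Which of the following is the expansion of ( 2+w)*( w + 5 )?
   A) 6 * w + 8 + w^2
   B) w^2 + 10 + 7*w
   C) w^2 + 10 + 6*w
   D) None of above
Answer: B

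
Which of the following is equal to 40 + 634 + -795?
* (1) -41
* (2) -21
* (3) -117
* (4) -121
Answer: 4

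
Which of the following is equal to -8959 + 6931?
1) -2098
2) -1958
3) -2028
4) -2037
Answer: 3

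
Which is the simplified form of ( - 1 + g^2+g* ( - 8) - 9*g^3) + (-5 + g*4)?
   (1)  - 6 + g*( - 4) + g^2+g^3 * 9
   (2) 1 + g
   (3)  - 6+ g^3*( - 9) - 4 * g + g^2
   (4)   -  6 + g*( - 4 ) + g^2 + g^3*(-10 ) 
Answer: 3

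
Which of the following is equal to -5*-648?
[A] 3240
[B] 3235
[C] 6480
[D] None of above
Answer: A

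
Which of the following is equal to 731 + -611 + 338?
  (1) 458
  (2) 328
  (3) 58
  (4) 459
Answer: 1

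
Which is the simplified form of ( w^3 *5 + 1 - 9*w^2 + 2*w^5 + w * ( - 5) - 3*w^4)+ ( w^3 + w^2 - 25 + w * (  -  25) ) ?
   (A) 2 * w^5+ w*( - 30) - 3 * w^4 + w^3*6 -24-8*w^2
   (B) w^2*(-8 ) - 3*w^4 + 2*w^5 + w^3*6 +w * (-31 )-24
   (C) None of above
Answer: A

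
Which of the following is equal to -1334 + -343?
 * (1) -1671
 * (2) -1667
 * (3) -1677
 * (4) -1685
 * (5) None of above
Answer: 3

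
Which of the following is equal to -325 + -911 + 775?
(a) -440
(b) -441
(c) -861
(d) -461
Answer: d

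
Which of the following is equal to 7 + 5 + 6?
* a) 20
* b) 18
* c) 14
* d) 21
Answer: b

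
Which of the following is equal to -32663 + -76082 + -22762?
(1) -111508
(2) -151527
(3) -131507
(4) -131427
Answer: 3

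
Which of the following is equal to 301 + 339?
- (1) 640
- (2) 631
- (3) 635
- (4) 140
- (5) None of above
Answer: 1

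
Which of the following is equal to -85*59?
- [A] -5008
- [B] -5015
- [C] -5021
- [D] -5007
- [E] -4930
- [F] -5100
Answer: B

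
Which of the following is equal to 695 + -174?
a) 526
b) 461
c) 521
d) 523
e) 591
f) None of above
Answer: c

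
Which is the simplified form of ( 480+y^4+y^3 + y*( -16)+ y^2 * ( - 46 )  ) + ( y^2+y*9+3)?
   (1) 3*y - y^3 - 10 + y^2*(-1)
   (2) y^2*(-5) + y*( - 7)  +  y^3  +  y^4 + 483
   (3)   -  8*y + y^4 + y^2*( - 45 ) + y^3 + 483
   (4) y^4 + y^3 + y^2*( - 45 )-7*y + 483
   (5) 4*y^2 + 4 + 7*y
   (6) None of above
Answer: 4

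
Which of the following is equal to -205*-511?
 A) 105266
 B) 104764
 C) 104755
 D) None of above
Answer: C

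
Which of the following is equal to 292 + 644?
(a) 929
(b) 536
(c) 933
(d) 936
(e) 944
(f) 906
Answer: d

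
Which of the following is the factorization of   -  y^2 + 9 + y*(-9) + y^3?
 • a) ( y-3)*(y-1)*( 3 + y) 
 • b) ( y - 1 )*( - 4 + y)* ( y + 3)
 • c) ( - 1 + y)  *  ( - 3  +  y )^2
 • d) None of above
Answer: a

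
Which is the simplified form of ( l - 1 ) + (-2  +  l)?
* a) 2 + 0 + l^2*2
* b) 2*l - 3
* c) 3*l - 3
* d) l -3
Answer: b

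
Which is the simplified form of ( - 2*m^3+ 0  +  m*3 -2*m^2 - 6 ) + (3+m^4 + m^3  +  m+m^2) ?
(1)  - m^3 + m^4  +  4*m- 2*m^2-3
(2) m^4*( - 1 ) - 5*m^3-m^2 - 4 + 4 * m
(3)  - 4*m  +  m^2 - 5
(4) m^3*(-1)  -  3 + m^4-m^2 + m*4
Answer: 4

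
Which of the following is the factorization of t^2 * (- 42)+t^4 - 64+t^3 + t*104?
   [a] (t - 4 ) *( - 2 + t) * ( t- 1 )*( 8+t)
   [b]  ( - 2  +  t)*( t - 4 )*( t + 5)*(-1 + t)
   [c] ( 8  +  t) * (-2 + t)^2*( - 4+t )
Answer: a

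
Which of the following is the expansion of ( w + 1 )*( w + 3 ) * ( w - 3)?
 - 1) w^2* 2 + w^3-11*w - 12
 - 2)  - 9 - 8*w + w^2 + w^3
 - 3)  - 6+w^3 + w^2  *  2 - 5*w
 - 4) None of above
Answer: 4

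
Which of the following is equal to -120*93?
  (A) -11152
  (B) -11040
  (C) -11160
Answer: C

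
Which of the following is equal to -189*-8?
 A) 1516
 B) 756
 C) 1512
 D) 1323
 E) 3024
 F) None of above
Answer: C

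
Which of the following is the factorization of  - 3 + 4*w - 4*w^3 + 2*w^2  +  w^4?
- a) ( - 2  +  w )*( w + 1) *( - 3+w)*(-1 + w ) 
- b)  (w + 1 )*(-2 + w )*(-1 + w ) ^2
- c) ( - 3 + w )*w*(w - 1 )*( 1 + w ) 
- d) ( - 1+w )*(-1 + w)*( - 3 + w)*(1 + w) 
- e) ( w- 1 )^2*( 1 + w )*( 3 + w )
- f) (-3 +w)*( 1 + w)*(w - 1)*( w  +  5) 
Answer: d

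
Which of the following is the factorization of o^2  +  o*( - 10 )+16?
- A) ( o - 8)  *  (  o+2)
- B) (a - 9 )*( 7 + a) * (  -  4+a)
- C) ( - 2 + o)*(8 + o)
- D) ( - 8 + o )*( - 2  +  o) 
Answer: D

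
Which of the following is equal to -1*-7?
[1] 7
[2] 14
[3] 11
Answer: 1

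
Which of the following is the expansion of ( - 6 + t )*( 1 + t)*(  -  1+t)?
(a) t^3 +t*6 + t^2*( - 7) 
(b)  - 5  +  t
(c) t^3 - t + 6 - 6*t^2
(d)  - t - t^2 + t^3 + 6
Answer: c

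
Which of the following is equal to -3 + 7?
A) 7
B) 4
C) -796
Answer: B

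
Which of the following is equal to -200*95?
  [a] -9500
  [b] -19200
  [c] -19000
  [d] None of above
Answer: c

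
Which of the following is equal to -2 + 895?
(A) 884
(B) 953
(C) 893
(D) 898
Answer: C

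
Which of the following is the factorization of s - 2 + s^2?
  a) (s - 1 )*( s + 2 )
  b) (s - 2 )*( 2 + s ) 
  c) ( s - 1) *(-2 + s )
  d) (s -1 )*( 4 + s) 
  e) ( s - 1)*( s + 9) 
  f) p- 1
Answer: a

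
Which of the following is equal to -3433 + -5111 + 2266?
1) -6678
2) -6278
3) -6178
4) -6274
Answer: 2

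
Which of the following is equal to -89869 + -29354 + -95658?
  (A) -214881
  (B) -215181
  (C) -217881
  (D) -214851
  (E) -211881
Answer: A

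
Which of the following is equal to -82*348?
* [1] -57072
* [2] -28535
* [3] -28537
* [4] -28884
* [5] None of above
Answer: 5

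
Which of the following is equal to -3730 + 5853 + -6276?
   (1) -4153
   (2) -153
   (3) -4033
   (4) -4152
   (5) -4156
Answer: 1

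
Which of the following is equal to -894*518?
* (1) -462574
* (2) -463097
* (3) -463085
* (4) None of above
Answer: 4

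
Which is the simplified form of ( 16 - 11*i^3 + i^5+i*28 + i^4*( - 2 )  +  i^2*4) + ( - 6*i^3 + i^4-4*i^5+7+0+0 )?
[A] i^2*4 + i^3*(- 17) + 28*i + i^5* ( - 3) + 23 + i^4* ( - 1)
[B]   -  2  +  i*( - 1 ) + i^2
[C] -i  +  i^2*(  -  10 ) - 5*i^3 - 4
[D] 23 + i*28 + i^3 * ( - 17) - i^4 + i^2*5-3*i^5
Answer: A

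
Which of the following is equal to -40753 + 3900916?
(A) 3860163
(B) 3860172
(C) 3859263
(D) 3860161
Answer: A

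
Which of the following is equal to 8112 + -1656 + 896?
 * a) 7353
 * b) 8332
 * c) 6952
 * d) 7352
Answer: d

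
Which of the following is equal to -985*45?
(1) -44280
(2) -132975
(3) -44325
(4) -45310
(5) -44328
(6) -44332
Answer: 3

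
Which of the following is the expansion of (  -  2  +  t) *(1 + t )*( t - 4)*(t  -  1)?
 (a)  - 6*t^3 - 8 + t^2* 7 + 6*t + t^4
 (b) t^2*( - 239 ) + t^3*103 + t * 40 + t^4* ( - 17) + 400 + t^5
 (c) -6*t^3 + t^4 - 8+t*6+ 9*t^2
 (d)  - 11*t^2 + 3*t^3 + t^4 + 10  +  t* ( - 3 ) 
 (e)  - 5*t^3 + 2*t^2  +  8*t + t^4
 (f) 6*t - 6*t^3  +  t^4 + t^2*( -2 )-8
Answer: a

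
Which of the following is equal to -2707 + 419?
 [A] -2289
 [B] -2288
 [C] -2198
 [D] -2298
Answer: B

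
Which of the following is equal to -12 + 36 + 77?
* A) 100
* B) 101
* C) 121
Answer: B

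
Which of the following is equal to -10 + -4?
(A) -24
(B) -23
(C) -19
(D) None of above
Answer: D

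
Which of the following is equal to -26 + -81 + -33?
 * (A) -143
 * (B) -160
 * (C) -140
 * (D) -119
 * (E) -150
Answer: C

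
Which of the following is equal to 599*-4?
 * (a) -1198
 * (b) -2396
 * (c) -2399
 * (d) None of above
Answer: b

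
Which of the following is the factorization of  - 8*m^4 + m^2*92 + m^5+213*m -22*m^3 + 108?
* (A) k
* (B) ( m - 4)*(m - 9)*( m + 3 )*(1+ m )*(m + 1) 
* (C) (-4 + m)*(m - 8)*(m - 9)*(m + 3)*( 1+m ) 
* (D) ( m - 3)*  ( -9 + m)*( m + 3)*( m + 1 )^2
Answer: B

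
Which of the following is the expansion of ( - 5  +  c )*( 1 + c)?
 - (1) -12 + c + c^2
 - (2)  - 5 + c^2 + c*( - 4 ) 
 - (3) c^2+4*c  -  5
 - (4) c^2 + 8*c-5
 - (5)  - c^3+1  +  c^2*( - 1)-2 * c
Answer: 2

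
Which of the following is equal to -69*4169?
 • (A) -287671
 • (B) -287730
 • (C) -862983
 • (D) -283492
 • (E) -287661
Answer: E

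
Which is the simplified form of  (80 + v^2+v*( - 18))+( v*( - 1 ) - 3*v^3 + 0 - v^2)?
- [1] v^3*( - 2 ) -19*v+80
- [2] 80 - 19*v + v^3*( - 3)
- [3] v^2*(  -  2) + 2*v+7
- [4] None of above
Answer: 2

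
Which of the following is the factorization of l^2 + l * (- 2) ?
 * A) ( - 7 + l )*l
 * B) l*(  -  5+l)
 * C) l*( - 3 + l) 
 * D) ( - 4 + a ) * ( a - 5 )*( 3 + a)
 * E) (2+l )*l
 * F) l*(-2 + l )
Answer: F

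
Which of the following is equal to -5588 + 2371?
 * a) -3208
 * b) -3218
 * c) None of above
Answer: c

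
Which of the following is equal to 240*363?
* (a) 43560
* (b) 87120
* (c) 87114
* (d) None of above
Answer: b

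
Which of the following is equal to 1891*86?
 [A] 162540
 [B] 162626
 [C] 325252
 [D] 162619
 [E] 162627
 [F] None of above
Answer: B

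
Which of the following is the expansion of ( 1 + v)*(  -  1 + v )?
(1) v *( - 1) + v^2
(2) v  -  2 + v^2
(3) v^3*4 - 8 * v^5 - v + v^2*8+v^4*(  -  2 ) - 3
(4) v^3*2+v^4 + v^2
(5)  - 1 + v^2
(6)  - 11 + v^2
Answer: 5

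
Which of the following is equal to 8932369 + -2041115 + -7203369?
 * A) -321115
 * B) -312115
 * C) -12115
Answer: B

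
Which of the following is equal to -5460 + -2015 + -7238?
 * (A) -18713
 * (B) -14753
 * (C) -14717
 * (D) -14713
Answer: D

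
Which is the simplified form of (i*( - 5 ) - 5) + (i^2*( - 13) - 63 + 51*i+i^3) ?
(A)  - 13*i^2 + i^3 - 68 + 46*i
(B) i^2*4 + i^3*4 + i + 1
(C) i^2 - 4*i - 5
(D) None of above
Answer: A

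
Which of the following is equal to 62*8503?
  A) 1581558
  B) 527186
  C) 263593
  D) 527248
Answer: B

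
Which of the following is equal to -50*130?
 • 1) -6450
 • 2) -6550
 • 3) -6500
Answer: 3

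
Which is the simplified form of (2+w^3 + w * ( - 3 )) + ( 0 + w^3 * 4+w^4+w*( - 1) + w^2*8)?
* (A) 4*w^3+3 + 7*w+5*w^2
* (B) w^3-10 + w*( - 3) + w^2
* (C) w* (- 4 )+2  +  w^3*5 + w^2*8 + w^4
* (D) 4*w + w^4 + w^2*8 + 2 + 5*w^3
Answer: C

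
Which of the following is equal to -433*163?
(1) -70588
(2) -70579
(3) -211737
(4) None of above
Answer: 2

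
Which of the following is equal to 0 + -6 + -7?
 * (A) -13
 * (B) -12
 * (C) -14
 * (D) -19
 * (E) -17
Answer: A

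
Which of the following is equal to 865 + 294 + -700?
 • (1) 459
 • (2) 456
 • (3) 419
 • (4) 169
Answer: 1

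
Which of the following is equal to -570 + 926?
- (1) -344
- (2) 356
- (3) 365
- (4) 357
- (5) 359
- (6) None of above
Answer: 2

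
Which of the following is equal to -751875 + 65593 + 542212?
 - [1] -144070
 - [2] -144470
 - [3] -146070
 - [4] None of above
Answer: 1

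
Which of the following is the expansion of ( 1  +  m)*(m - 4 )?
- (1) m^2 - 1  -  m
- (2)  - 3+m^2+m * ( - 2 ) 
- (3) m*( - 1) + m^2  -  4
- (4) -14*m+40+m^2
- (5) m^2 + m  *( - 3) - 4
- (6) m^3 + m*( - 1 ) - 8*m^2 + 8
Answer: 5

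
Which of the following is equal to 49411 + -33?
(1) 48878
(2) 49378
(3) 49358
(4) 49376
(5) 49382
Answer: 2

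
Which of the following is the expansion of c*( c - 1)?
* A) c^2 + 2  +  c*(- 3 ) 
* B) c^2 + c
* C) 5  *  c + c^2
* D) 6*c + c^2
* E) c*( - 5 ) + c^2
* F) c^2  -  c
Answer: F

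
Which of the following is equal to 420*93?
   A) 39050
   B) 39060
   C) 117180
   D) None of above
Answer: B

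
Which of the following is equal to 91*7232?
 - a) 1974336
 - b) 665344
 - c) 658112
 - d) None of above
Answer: c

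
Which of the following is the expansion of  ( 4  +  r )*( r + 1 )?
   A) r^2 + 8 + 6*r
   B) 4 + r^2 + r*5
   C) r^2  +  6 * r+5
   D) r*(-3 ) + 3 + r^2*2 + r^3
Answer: B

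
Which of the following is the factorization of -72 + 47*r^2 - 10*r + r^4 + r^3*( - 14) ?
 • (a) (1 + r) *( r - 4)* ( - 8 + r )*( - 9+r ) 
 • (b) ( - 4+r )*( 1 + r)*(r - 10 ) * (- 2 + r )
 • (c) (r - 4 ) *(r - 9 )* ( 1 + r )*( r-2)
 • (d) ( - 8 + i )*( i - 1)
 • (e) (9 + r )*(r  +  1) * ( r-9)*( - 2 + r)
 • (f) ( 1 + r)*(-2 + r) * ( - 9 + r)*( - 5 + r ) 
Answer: c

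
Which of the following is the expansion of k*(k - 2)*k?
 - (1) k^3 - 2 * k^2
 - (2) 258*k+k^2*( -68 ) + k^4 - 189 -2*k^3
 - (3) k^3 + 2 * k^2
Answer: 1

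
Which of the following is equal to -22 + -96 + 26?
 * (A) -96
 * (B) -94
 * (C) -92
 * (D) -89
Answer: C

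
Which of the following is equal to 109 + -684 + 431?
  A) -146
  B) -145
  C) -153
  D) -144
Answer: D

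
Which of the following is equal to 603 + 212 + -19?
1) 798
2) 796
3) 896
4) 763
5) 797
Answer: 2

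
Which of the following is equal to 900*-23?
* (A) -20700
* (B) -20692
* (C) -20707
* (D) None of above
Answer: A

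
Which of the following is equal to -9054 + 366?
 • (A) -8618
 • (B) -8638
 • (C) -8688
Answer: C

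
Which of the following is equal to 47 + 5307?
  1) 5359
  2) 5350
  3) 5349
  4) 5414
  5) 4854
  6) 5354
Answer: 6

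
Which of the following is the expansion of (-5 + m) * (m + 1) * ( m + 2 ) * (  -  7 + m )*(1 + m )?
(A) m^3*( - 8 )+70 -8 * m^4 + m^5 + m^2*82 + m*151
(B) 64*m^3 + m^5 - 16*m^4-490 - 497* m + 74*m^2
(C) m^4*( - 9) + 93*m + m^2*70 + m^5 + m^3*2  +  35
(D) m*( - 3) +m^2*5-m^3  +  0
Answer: A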